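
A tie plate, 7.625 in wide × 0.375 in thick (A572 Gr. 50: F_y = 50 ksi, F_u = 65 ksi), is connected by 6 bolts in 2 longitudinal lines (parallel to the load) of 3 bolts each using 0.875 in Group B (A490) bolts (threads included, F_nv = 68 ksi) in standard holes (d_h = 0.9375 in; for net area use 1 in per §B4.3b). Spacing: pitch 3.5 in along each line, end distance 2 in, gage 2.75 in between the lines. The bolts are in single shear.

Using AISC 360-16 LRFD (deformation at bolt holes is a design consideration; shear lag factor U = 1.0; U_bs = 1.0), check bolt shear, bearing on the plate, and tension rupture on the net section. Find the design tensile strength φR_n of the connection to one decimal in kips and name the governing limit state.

Bolt shear: A_b = π(0.875)²/4 = 0.60132 in². φR_n = 0.75 × 68 × 0.60132 × 6 × 1 = 184.0 kips.
Bearing (0.375 in plate, F_u = 65 ksi): end bolts L_c = 2 − 0.9375/2 = 1.53125, R_n = min(1.2×1.53125×0.375×65, 2.4×0.875×0.375×65) = 44.789 kips/bolt; interior L_c = 3.5 − 0.9375 = 2.5625, R_n = 51.188 kips/bolt. φR_n = 0.75 × (2×44.789 + 4×51.188) = 220.7 kips.
Tension rupture (net): A_n = (7.625 − 2×1)×0.375 = 2.1094 in² (U = 1.0, A_e = A_n). φR_n = 0.75 × 65 × 2.1094 = 102.8 kips.
Governing: min(184.0, 220.7, 102.8) = 102.8 kips → net-section rupture.

102.8 kips (net-section rupture governs)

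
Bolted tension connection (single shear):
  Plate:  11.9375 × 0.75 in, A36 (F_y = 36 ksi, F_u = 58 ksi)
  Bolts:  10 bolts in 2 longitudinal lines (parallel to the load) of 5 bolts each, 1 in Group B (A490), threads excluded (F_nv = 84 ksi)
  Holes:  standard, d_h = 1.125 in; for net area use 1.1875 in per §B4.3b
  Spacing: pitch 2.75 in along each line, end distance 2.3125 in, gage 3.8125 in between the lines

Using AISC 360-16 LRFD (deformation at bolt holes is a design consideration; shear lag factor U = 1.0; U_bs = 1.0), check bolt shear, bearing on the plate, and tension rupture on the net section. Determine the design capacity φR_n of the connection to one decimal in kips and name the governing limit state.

Bolt shear: A_b = π(1)²/4 = 0.7854 in². φR_n = 0.75 × 84 × 0.7854 × 10 × 1 = 494.8 kips.
Bearing (0.75 in plate, F_u = 58 ksi): end bolts L_c = 2.3125 − 1.125/2 = 1.75, R_n = min(1.2×1.75×0.75×58, 2.4×1×0.75×58) = 91.35 kips/bolt; interior L_c = 2.75 − 1.125 = 1.625, R_n = 84.825 kips/bolt. φR_n = 0.75 × (2×91.35 + 8×84.825) = 646.0 kips.
Tension rupture (net): A_n = (11.9375 − 2×1.1875)×0.75 = 7.1719 in² (U = 1.0, A_e = A_n). φR_n = 0.75 × 58 × 7.1719 = 312.0 kips.
Governing: min(494.8, 646.0, 312.0) = 312.0 kips → net-section rupture.

312.0 kips (net-section rupture governs)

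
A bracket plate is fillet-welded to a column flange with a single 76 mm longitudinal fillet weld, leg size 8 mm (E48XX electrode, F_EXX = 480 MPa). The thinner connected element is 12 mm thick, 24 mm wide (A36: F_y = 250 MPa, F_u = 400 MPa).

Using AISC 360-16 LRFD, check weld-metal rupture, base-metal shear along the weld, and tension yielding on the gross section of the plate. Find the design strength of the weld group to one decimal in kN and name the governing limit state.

64.8 kN (gross-section yield governs)

Weld metal: throat = 0.707×8 = 5.656 mm, L = 76 mm. φR_n = 0.75 × 0.6 × 480 × 5.656 × 76 = 92.8 kN.
Base metal shear (12 mm plate): yield φR_n = 1.0×0.6×250×12×76 = 136.8 kN; rupture φR_n = 0.75×0.6×400×12×76 = 164.2 kN; take 136.8 kN (yield).
Tension yield (gross): A_g = 24×12 = 288 mm². φR_n = 0.90 × 250 × 288 = 64.8 kN.
Governing: min(92.8, 136.8, 64.8) = 64.8 kN → gross-section yield.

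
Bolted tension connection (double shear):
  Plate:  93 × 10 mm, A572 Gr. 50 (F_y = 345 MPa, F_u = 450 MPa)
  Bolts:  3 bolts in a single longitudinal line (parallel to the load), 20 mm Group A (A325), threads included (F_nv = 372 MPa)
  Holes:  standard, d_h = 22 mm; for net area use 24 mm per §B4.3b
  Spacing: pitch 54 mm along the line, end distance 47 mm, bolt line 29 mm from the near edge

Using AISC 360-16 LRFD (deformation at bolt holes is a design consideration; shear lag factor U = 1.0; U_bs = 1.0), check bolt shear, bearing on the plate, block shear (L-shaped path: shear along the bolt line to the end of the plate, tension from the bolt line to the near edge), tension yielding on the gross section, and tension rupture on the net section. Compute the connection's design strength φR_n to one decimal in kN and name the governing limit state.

Bolt shear: A_b = π(20)²/4 = 314.16 mm². φR_n = 0.75 × 372 × 314.16 × 3 × 2 = 525.9 kN.
Bearing (10 mm plate, F_u = 450 MPa): end bolts L_c = 47 − 22/2 = 36, R_n = min(1.2×36×10×450, 2.4×20×10×450) = 194.4 kN/bolt; interior L_c = 54 − 22 = 32, R_n = 172.8 kN/bolt. φR_n = 0.75 × (1×194.4 + 2×172.8) = 405.0 kN.
Block shear: shear path 1×[47+2×54] = 1×155 mm, A_gv = 1550, A_nv = 1×(155 − 2.5×24)×10 = 950 mm²; tension to near edge: (29 − 0.5×24)×10 = 170 mm². R_n = min(0.6×450×950, 0.6×345×1550) + 1.0×450×170 = min(256.5, 320.85) + 76.5 = 333 kN. φR_n = 0.75 × 333 = 249.8 kN.
Tension yield (gross): A_g = 93×10 = 930 mm². φR_n = 0.90 × 345 × 930 = 288.8 kN.
Tension rupture (net): A_n = (93 − 1×24)×10 = 690 mm² (U = 1.0, A_e = A_n). φR_n = 0.75 × 450 × 690 = 232.9 kN.
Governing: min(525.9, 405.0, 249.8, 288.8, 232.9) = 232.9 kN → net-section rupture.

232.9 kN (net-section rupture governs)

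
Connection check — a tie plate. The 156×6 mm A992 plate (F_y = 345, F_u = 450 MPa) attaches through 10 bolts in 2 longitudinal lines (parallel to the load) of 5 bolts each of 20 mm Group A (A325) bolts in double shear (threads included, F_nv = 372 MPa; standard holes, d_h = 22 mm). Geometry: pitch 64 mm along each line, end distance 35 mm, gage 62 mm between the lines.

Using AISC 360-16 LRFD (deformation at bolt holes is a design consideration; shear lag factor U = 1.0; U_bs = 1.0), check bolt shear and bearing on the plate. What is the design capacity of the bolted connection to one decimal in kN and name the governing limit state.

894.2 kN (bearing governs)

Bolt shear: A_b = π(20)²/4 = 314.16 mm². φR_n = 0.75 × 372 × 314.16 × 10 × 2 = 1753.0 kN.
Bearing (6 mm plate, F_u = 450 MPa): end bolts L_c = 35 − 22/2 = 24, R_n = min(1.2×24×6×450, 2.4×20×6×450) = 77.76 kN/bolt; interior L_c = 64 − 22 = 42, R_n = 129.6 kN/bolt. φR_n = 0.75 × (2×77.76 + 8×129.6) = 894.2 kN.
Governing: min(1753.0, 894.2) = 894.2 kN → bearing.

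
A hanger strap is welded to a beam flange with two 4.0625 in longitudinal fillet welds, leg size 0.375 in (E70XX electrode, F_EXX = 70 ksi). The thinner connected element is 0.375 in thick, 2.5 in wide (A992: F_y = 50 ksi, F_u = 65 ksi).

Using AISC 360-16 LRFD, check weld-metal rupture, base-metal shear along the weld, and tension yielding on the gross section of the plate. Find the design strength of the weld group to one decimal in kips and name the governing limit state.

Weld metal: throat = 0.707×0.375 = 0.26513 in, L = 2×4.0625 = 8.125 in. φR_n = 0.75 × 0.6 × 70 × 0.26513 × 8.125 = 67.9 kips.
Base metal shear (0.375 in plate): yield φR_n = 1.0×0.6×50×0.375×8.125 = 91.4 kips; rupture φR_n = 0.75×0.6×65×0.375×8.125 = 89.1 kips; take 89.1 kips (rupture).
Tension yield (gross): A_g = 2.5×0.375 = 0.9375 in². φR_n = 0.90 × 50 × 0.9375 = 42.2 kips.
Governing: min(67.9, 89.1, 42.2) = 42.2 kips → gross-section yield.

42.2 kips (gross-section yield governs)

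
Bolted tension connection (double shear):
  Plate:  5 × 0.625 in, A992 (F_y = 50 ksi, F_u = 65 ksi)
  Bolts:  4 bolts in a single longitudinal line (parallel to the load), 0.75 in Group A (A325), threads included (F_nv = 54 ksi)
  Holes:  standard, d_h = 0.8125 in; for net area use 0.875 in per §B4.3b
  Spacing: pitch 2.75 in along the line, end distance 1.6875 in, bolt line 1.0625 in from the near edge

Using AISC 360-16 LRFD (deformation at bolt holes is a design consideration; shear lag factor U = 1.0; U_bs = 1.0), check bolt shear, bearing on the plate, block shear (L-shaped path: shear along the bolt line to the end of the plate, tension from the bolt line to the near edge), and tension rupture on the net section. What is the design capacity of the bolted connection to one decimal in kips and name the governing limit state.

125.7 kips (net-section rupture governs)

Bolt shear: A_b = π(0.75)²/4 = 0.44179 in². φR_n = 0.75 × 54 × 0.44179 × 4 × 2 = 143.1 kips.
Bearing (0.625 in plate, F_u = 65 ksi): end bolts L_c = 1.6875 − 0.8125/2 = 1.28125, R_n = min(1.2×1.28125×0.625×65, 2.4×0.75×0.625×65) = 62.461 kips/bolt; interior L_c = 2.75 − 0.8125 = 1.9375, R_n = 73.125 kips/bolt. φR_n = 0.75 × (1×62.461 + 3×73.125) = 211.4 kips.
Block shear: shear path 1×[1.6875+3×2.75] = 1×9.9375 in, A_gv = 6.2109, A_nv = 1×(9.9375 − 3.5×0.875)×0.625 = 4.2969 in²; tension to near edge: (1.0625 − 0.5×0.875)×0.625 = 0.39063 in². R_n = min(0.6×65×4.2969, 0.6×50×6.2109) + 1.0×65×0.39063 = min(167.58, 186.33) + 25.391 = 192.97 kips. φR_n = 0.75 × 192.97 = 144.7 kips.
Tension rupture (net): A_n = (5 − 1×0.875)×0.625 = 2.5781 in² (U = 1.0, A_e = A_n). φR_n = 0.75 × 65 × 2.5781 = 125.7 kips.
Governing: min(143.1, 211.4, 144.7, 125.7) = 125.7 kips → net-section rupture.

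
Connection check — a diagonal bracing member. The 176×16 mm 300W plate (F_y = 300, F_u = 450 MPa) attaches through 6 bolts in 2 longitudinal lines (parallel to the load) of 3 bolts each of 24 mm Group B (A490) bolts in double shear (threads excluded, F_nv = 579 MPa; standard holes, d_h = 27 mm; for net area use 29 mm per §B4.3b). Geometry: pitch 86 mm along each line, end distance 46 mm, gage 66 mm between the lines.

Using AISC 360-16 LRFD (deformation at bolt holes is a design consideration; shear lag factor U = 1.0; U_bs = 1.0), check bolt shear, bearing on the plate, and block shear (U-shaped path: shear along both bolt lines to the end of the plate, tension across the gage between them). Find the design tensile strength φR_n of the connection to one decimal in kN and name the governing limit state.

Bolt shear: A_b = π(24)²/4 = 452.39 mm². φR_n = 0.75 × 579 × 452.39 × 6 × 2 = 2357.4 kN.
Bearing (16 mm plate, F_u = 450 MPa): end bolts L_c = 46 − 27/2 = 32.5, R_n = min(1.2×32.5×16×450, 2.4×24×16×450) = 280.8 kN/bolt; interior L_c = 86 − 27 = 59, R_n = 414.72 kN/bolt. φR_n = 0.75 × (2×280.8 + 4×414.72) = 1665.4 kN.
Block shear: shear path 2×[46+2×86] = 2×218 mm, A_gv = 6976, A_nv = 2×(218 − 2.5×29)×16 = 4656 mm²; tension across gage: (66 − 1×29)×16 = 592 mm². R_n = min(0.6×450×4656, 0.6×300×6976) + 1.0×450×592 = min(1257.1, 1255.7) + 266.4 = 1522.1 kN. φR_n = 0.75 × 1522.1 = 1141.6 kN.
Governing: min(2357.4, 1665.4, 1141.6) = 1141.6 kN → block shear.

1141.6 kN (block shear governs)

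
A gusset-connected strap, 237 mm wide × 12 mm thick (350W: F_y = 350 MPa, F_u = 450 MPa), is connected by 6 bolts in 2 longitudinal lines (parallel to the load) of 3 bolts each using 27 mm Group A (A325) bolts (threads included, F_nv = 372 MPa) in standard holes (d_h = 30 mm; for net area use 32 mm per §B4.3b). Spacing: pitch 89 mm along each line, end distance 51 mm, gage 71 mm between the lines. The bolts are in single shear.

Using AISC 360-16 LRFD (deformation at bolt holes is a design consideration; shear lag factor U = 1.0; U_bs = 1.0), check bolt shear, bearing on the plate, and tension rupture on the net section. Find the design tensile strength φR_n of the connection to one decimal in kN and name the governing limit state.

Bolt shear: A_b = π(27)²/4 = 572.56 mm². φR_n = 0.75 × 372 × 572.56 × 6 × 1 = 958.5 kN.
Bearing (12 mm plate, F_u = 450 MPa): end bolts L_c = 51 − 30/2 = 36, R_n = min(1.2×36×12×450, 2.4×27×12×450) = 233.28 kN/bolt; interior L_c = 89 − 30 = 59, R_n = 349.92 kN/bolt. φR_n = 0.75 × (2×233.28 + 4×349.92) = 1399.7 kN.
Tension rupture (net): A_n = (237 − 2×32)×12 = 2076 mm² (U = 1.0, A_e = A_n). φR_n = 0.75 × 450 × 2076 = 700.7 kN.
Governing: min(958.5, 1399.7, 700.7) = 700.7 kN → net-section rupture.

700.7 kN (net-section rupture governs)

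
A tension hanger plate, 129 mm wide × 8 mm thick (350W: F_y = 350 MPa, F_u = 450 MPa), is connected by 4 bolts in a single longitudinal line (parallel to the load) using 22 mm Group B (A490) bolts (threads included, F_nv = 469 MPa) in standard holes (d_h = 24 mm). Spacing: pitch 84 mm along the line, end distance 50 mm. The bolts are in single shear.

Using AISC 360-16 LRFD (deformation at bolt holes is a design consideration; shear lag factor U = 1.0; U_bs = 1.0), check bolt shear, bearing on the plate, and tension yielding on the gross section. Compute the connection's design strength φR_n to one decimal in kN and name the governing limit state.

Bolt shear: A_b = π(22)²/4 = 380.13 mm². φR_n = 0.75 × 469 × 380.13 × 4 × 1 = 534.8 kN.
Bearing (8 mm plate, F_u = 450 MPa): end bolts L_c = 50 − 24/2 = 38, R_n = min(1.2×38×8×450, 2.4×22×8×450) = 164.16 kN/bolt; interior L_c = 84 − 24 = 60, R_n = 190.08 kN/bolt. φR_n = 0.75 × (1×164.16 + 3×190.08) = 550.8 kN.
Tension yield (gross): A_g = 129×8 = 1032 mm². φR_n = 0.90 × 350 × 1032 = 325.1 kN.
Governing: min(534.8, 550.8, 325.1) = 325.1 kN → gross-section yield.

325.1 kN (gross-section yield governs)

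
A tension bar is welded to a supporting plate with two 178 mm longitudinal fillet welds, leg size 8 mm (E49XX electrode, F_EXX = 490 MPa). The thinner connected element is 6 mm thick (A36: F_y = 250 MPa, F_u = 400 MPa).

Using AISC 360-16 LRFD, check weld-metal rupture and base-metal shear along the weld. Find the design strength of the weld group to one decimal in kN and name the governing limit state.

320.4 kN (base-metal shear governs)

Weld metal: throat = 0.707×8 = 5.656 mm, L = 2×178 = 356 mm. φR_n = 0.75 × 0.6 × 490 × 5.656 × 356 = 444.0 kN.
Base metal shear (6 mm plate): yield φR_n = 1.0×0.6×250×6×356 = 320.4 kN; rupture φR_n = 0.75×0.6×400×6×356 = 384.5 kN; take 320.4 kN (yield).
Governing: min(444.0, 320.4) = 320.4 kN → base-metal shear.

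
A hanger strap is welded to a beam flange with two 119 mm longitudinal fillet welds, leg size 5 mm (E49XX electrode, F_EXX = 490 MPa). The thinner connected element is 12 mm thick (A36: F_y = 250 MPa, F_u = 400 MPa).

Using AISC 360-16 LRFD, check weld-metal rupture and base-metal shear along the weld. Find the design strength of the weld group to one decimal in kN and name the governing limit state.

185.5 kN (weld metal governs)

Weld metal: throat = 0.707×5 = 3.535 mm, L = 2×119 = 238 mm. φR_n = 0.75 × 0.6 × 490 × 3.535 × 238 = 185.5 kN.
Base metal shear (12 mm plate): yield φR_n = 1.0×0.6×250×12×238 = 428.4 kN; rupture φR_n = 0.75×0.6×400×12×238 = 514.1 kN; take 428.4 kN (yield).
Governing: min(185.5, 428.4) = 185.5 kN → weld metal.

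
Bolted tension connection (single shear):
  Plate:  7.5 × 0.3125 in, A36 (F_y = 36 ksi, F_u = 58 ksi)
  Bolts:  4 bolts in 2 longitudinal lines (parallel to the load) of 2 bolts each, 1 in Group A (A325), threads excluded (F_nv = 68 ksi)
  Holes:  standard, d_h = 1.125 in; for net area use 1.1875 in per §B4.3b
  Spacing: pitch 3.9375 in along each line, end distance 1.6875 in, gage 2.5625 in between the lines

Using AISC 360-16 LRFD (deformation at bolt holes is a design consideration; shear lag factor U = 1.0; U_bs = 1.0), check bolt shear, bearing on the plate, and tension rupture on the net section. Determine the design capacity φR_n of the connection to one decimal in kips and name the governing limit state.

69.7 kips (net-section rupture governs)

Bolt shear: A_b = π(1)²/4 = 0.7854 in². φR_n = 0.75 × 68 × 0.7854 × 4 × 1 = 160.2 kips.
Bearing (0.3125 in plate, F_u = 58 ksi): end bolts L_c = 1.6875 − 1.125/2 = 1.125, R_n = min(1.2×1.125×0.3125×58, 2.4×1×0.3125×58) = 24.469 kips/bolt; interior L_c = 3.9375 − 1.125 = 2.8125, R_n = 43.5 kips/bolt. φR_n = 0.75 × (2×24.469 + 2×43.5) = 102.0 kips.
Tension rupture (net): A_n = (7.5 − 2×1.1875)×0.3125 = 1.6016 in² (U = 1.0, A_e = A_n). φR_n = 0.75 × 58 × 1.6016 = 69.7 kips.
Governing: min(160.2, 102.0, 69.7) = 69.7 kips → net-section rupture.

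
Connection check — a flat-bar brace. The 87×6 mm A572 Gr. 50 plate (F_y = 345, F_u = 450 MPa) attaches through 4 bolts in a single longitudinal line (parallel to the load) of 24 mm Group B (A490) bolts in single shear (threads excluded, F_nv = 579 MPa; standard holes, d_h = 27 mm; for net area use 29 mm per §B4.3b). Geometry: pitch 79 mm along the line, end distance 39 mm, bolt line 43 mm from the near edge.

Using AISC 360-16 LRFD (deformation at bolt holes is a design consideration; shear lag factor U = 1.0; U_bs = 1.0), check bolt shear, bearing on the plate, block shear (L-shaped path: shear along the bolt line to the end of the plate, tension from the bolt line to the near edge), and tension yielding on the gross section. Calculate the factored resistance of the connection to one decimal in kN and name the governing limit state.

162.1 kN (gross-section yield governs)

Bolt shear: A_b = π(24)²/4 = 452.39 mm². φR_n = 0.75 × 579 × 452.39 × 4 × 1 = 785.8 kN.
Bearing (6 mm plate, F_u = 450 MPa): end bolts L_c = 39 − 27/2 = 25.5, R_n = min(1.2×25.5×6×450, 2.4×24×6×450) = 82.62 kN/bolt; interior L_c = 79 − 27 = 52, R_n = 155.52 kN/bolt. φR_n = 0.75 × (1×82.62 + 3×155.52) = 411.9 kN.
Block shear: shear path 1×[39+3×79] = 1×276 mm, A_gv = 1656, A_nv = 1×(276 − 3.5×29)×6 = 1047 mm²; tension to near edge: (43 − 0.5×29)×6 = 171 mm². R_n = min(0.6×450×1047, 0.6×345×1656) + 1.0×450×171 = min(282.69, 342.79) + 76.95 = 359.64 kN. φR_n = 0.75 × 359.64 = 269.7 kN.
Tension yield (gross): A_g = 87×6 = 522 mm². φR_n = 0.90 × 345 × 522 = 162.1 kN.
Governing: min(785.8, 411.9, 269.7, 162.1) = 162.1 kN → gross-section yield.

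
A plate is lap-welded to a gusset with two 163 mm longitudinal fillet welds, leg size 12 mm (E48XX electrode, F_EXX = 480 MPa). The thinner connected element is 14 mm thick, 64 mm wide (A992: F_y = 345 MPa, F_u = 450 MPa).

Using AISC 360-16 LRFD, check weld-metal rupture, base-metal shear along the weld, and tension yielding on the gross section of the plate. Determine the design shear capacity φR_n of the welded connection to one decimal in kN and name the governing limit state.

278.2 kN (gross-section yield governs)

Weld metal: throat = 0.707×12 = 8.484 mm, L = 2×163 = 326 mm. φR_n = 0.75 × 0.6 × 480 × 8.484 × 326 = 597.4 kN.
Base metal shear (14 mm plate): yield φR_n = 1.0×0.6×345×14×326 = 944.7 kN; rupture φR_n = 0.75×0.6×450×14×326 = 924.2 kN; take 924.2 kN (rupture).
Tension yield (gross): A_g = 64×14 = 896 mm². φR_n = 0.90 × 345 × 896 = 278.2 kN.
Governing: min(597.4, 924.2, 278.2) = 278.2 kN → gross-section yield.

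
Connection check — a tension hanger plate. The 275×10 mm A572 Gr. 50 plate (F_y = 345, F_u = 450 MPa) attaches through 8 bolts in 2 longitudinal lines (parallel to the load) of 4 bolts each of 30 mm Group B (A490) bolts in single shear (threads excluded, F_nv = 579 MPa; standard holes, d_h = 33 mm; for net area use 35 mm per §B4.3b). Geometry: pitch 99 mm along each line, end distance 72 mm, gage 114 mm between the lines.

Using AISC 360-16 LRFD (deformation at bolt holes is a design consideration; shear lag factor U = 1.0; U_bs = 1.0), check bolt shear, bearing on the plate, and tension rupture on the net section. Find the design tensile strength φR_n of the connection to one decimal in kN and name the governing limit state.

Bolt shear: A_b = π(30)²/4 = 706.86 mm². φR_n = 0.75 × 579 × 706.86 × 8 × 1 = 2455.6 kN.
Bearing (10 mm plate, F_u = 450 MPa): end bolts L_c = 72 − 33/2 = 55.5, R_n = min(1.2×55.5×10×450, 2.4×30×10×450) = 299.7 kN/bolt; interior L_c = 99 − 33 = 66, R_n = 324 kN/bolt. φR_n = 0.75 × (2×299.7 + 6×324) = 1907.6 kN.
Tension rupture (net): A_n = (275 − 2×35)×10 = 2050 mm² (U = 1.0, A_e = A_n). φR_n = 0.75 × 450 × 2050 = 691.9 kN.
Governing: min(2455.6, 1907.6, 691.9) = 691.9 kN → net-section rupture.

691.9 kN (net-section rupture governs)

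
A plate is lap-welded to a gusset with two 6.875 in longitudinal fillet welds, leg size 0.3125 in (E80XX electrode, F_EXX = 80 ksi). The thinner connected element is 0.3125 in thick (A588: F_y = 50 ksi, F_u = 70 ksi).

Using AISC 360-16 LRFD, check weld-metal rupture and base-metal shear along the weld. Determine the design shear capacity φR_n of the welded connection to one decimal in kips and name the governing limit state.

Weld metal: throat = 0.707×0.3125 = 0.22094 in, L = 2×6.875 = 13.75 in. φR_n = 0.75 × 0.6 × 80 × 0.22094 × 13.75 = 109.4 kips.
Base metal shear (0.3125 in plate): yield φR_n = 1.0×0.6×50×0.3125×13.75 = 128.9 kips; rupture φR_n = 0.75×0.6×70×0.3125×13.75 = 135.4 kips; take 128.9 kips (yield).
Governing: min(109.4, 128.9) = 109.4 kips → weld metal.

109.4 kips (weld metal governs)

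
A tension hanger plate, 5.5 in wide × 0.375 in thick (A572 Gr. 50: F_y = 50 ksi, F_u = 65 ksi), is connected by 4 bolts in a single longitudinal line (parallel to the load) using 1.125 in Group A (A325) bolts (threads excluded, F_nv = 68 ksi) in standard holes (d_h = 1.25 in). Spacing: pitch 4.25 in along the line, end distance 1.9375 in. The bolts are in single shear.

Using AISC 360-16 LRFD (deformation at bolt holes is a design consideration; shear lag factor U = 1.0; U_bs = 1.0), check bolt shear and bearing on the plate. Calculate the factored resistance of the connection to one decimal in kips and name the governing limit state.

176.9 kips (bearing governs)

Bolt shear: A_b = π(1.125)²/4 = 0.99402 in². φR_n = 0.75 × 68 × 0.99402 × 4 × 1 = 202.8 kips.
Bearing (0.375 in plate, F_u = 65 ksi): end bolts L_c = 1.9375 − 1.25/2 = 1.3125, R_n = min(1.2×1.3125×0.375×65, 2.4×1.125×0.375×65) = 38.391 kips/bolt; interior L_c = 4.25 − 1.25 = 3, R_n = 65.813 kips/bolt. φR_n = 0.75 × (1×38.391 + 3×65.813) = 176.9 kips.
Governing: min(202.8, 176.9) = 176.9 kips → bearing.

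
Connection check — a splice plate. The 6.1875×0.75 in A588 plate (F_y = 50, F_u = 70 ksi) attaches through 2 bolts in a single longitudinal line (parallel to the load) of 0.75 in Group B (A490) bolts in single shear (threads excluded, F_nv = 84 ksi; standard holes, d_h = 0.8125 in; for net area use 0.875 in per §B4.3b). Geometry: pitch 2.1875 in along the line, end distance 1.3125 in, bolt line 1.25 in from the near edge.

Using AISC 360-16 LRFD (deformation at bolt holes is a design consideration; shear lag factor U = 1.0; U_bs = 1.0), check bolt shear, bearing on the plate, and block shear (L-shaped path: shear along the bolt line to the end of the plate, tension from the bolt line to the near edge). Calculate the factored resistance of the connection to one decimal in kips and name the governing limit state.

Bolt shear: A_b = π(0.75)²/4 = 0.44179 in². φR_n = 0.75 × 84 × 0.44179 × 2 × 1 = 55.7 kips.
Bearing (0.75 in plate, F_u = 70 ksi): end bolts L_c = 1.3125 − 0.8125/2 = 0.90625, R_n = min(1.2×0.90625×0.75×70, 2.4×0.75×0.75×70) = 57.094 kips/bolt; interior L_c = 2.1875 − 0.8125 = 1.375, R_n = 86.625 kips/bolt. φR_n = 0.75 × (1×57.094 + 1×86.625) = 107.8 kips.
Block shear: shear path 1×[1.3125+1×2.1875] = 1×3.5 in, A_gv = 2.625, A_nv = 1×(3.5 − 1.5×0.875)×0.75 = 1.6406 in²; tension to near edge: (1.25 − 0.5×0.875)×0.75 = 0.60938 in². R_n = min(0.6×70×1.6406, 0.6×50×2.625) + 1.0×70×0.60938 = min(68.905, 78.75) + 42.657 = 111.56 kips. φR_n = 0.75 × 111.56 = 83.7 kips.
Governing: min(55.7, 107.8, 83.7) = 55.7 kips → bolt shear.

55.7 kips (bolt shear governs)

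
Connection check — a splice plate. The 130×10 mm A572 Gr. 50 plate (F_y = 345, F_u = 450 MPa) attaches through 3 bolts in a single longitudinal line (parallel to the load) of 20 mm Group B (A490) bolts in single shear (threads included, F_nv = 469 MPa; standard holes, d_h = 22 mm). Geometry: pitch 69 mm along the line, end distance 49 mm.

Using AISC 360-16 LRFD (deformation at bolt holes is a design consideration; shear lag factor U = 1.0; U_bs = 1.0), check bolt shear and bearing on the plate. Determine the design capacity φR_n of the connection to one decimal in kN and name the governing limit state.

331.5 kN (bolt shear governs)

Bolt shear: A_b = π(20)²/4 = 314.16 mm². φR_n = 0.75 × 469 × 314.16 × 3 × 1 = 331.5 kN.
Bearing (10 mm plate, F_u = 450 MPa): end bolts L_c = 49 − 22/2 = 38, R_n = min(1.2×38×10×450, 2.4×20×10×450) = 205.2 kN/bolt; interior L_c = 69 − 22 = 47, R_n = 216 kN/bolt. φR_n = 0.75 × (1×205.2 + 2×216) = 477.9 kN.
Governing: min(331.5, 477.9) = 331.5 kN → bolt shear.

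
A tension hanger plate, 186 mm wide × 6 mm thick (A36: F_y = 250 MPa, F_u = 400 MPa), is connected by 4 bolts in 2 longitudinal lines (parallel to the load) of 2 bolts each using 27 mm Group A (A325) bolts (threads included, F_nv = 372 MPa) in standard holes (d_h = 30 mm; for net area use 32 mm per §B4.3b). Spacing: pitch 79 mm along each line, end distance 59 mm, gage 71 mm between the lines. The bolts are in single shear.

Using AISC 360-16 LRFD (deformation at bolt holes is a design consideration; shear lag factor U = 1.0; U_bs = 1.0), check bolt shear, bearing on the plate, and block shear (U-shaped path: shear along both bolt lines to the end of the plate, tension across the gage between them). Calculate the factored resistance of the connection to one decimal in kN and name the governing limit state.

Bolt shear: A_b = π(27)²/4 = 572.56 mm². φR_n = 0.75 × 372 × 572.56 × 4 × 1 = 639.0 kN.
Bearing (6 mm plate, F_u = 400 MPa): end bolts L_c = 59 − 30/2 = 44, R_n = min(1.2×44×6×400, 2.4×27×6×400) = 126.72 kN/bolt; interior L_c = 79 − 30 = 49, R_n = 141.12 kN/bolt. φR_n = 0.75 × (2×126.72 + 2×141.12) = 401.8 kN.
Block shear: shear path 2×[59+1×79] = 2×138 mm, A_gv = 1656, A_nv = 2×(138 − 1.5×32)×6 = 1080 mm²; tension across gage: (71 − 1×32)×6 = 234 mm². R_n = min(0.6×400×1080, 0.6×250×1656) + 1.0×400×234 = min(259.2, 248.4) + 93.6 = 342 kN. φR_n = 0.75 × 342 = 256.5 kN.
Governing: min(639.0, 401.8, 256.5) = 256.5 kN → block shear.

256.5 kN (block shear governs)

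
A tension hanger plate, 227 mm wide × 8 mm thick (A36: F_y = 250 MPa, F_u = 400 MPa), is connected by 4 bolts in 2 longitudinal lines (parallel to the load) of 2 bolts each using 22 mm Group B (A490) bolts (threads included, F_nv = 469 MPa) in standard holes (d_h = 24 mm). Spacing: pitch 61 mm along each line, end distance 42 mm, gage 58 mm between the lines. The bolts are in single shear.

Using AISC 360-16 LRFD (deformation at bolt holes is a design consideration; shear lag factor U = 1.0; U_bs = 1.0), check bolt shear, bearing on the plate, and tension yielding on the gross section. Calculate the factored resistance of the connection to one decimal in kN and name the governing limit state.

385.9 kN (bearing governs)

Bolt shear: A_b = π(22)²/4 = 380.13 mm². φR_n = 0.75 × 469 × 380.13 × 4 × 1 = 534.8 kN.
Bearing (8 mm plate, F_u = 400 MPa): end bolts L_c = 42 − 24/2 = 30, R_n = min(1.2×30×8×400, 2.4×22×8×400) = 115.2 kN/bolt; interior L_c = 61 − 24 = 37, R_n = 142.08 kN/bolt. φR_n = 0.75 × (2×115.2 + 2×142.08) = 385.9 kN.
Tension yield (gross): A_g = 227×8 = 1816 mm². φR_n = 0.90 × 250 × 1816 = 408.6 kN.
Governing: min(534.8, 385.9, 408.6) = 385.9 kN → bearing.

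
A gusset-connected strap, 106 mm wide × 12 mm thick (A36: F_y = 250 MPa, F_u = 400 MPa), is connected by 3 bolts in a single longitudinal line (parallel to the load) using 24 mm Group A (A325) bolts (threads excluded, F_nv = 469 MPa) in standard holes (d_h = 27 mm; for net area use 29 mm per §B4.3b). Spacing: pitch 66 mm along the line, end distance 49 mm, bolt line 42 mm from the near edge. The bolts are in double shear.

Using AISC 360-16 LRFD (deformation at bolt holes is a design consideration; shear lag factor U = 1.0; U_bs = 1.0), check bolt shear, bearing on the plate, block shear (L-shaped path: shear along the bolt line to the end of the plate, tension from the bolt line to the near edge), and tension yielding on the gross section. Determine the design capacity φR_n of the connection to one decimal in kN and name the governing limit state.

Bolt shear: A_b = π(24)²/4 = 452.39 mm². φR_n = 0.75 × 469 × 452.39 × 3 × 2 = 954.8 kN.
Bearing (12 mm plate, F_u = 400 MPa): end bolts L_c = 49 − 27/2 = 35.5, R_n = min(1.2×35.5×12×400, 2.4×24×12×400) = 204.48 kN/bolt; interior L_c = 66 − 27 = 39, R_n = 224.64 kN/bolt. φR_n = 0.75 × (1×204.48 + 2×224.64) = 490.3 kN.
Block shear: shear path 1×[49+2×66] = 1×181 mm, A_gv = 2172, A_nv = 1×(181 − 2.5×29)×12 = 1302 mm²; tension to near edge: (42 − 0.5×29)×12 = 330 mm². R_n = min(0.6×400×1302, 0.6×250×2172) + 1.0×400×330 = min(312.48, 325.8) + 132 = 444.48 kN. φR_n = 0.75 × 444.48 = 333.4 kN.
Tension yield (gross): A_g = 106×12 = 1272 mm². φR_n = 0.90 × 250 × 1272 = 286.2 kN.
Governing: min(954.8, 490.3, 333.4, 286.2) = 286.2 kN → gross-section yield.

286.2 kN (gross-section yield governs)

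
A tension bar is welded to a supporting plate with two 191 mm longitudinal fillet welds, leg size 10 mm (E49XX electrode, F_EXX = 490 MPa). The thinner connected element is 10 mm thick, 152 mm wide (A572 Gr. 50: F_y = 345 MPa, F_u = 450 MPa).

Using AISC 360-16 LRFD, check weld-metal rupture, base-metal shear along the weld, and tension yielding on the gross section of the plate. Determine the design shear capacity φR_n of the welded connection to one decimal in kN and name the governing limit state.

Weld metal: throat = 0.707×10 = 7.07 mm, L = 2×191 = 382 mm. φR_n = 0.75 × 0.6 × 490 × 7.07 × 382 = 595.5 kN.
Base metal shear (10 mm plate): yield φR_n = 1.0×0.6×345×10×382 = 790.7 kN; rupture φR_n = 0.75×0.6×450×10×382 = 773.6 kN; take 773.6 kN (rupture).
Tension yield (gross): A_g = 152×10 = 1520 mm². φR_n = 0.90 × 345 × 1520 = 472.0 kN.
Governing: min(595.5, 773.6, 472.0) = 472.0 kN → gross-section yield.

472.0 kN (gross-section yield governs)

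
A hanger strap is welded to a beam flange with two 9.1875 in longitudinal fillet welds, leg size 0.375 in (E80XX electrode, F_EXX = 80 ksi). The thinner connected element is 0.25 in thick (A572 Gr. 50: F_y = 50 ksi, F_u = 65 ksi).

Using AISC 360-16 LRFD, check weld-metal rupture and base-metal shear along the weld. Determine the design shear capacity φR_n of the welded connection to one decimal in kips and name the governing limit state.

134.4 kips (base-metal shear governs)

Weld metal: throat = 0.707×0.375 = 0.26513 in, L = 2×9.1875 = 18.375 in. φR_n = 0.75 × 0.6 × 80 × 0.26513 × 18.375 = 175.4 kips.
Base metal shear (0.25 in plate): yield φR_n = 1.0×0.6×50×0.25×18.375 = 137.8 kips; rupture φR_n = 0.75×0.6×65×0.25×18.375 = 134.4 kips; take 134.4 kips (rupture).
Governing: min(175.4, 134.4) = 134.4 kips → base-metal shear.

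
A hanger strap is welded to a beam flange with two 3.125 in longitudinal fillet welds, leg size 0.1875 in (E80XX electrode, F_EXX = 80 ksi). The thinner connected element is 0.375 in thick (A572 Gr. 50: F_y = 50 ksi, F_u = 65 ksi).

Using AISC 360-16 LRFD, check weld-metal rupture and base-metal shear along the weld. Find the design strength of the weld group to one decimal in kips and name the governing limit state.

29.8 kips (weld metal governs)

Weld metal: throat = 0.707×0.1875 = 0.13256 in, L = 2×3.125 = 6.25 in. φR_n = 0.75 × 0.6 × 80 × 0.13256 × 6.25 = 29.8 kips.
Base metal shear (0.375 in plate): yield φR_n = 1.0×0.6×50×0.375×6.25 = 70.3 kips; rupture φR_n = 0.75×0.6×65×0.375×6.25 = 68.6 kips; take 68.6 kips (rupture).
Governing: min(29.8, 68.6) = 29.8 kips → weld metal.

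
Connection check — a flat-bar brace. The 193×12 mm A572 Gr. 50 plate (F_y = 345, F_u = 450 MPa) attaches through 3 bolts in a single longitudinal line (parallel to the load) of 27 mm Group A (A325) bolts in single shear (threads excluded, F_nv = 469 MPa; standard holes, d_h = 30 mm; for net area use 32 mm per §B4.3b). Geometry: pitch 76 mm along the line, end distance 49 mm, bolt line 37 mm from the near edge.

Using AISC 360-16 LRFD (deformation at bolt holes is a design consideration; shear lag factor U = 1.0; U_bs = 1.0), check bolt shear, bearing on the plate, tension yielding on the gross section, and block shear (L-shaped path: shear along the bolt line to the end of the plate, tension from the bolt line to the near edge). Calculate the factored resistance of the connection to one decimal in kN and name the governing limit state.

379.1 kN (block shear governs)

Bolt shear: A_b = π(27)²/4 = 572.56 mm². φR_n = 0.75 × 469 × 572.56 × 3 × 1 = 604.2 kN.
Bearing (12 mm plate, F_u = 450 MPa): end bolts L_c = 49 − 30/2 = 34, R_n = min(1.2×34×12×450, 2.4×27×12×450) = 220.32 kN/bolt; interior L_c = 76 − 30 = 46, R_n = 298.08 kN/bolt. φR_n = 0.75 × (1×220.32 + 2×298.08) = 612.4 kN.
Tension yield (gross): A_g = 193×12 = 2316 mm². φR_n = 0.90 × 345 × 2316 = 719.1 kN.
Block shear: shear path 1×[49+2×76] = 1×201 mm, A_gv = 2412, A_nv = 1×(201 − 2.5×32)×12 = 1452 mm²; tension to near edge: (37 − 0.5×32)×12 = 252 mm². R_n = min(0.6×450×1452, 0.6×345×2412) + 1.0×450×252 = min(392.04, 499.28) + 113.4 = 505.44 kN. φR_n = 0.75 × 505.44 = 379.1 kN.
Governing: min(604.2, 612.4, 719.1, 379.1) = 379.1 kN → block shear.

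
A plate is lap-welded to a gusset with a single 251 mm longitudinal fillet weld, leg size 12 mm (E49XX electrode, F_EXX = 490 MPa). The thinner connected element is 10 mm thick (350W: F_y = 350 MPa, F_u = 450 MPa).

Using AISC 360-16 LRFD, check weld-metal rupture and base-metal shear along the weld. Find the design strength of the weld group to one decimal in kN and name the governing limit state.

469.6 kN (weld metal governs)

Weld metal: throat = 0.707×12 = 8.484 mm, L = 251 mm. φR_n = 0.75 × 0.6 × 490 × 8.484 × 251 = 469.6 kN.
Base metal shear (10 mm plate): yield φR_n = 1.0×0.6×350×10×251 = 527.1 kN; rupture φR_n = 0.75×0.6×450×10×251 = 508.3 kN; take 508.3 kN (rupture).
Governing: min(469.6, 508.3) = 469.6 kN → weld metal.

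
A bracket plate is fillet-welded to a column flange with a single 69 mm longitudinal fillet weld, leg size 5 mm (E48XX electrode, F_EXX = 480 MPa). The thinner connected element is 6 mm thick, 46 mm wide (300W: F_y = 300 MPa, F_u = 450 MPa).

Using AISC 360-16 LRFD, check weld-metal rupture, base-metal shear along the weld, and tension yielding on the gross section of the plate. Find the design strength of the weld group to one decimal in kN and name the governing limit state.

Weld metal: throat = 0.707×5 = 3.535 mm, L = 69 mm. φR_n = 0.75 × 0.6 × 480 × 3.535 × 69 = 52.7 kN.
Base metal shear (6 mm plate): yield φR_n = 1.0×0.6×300×6×69 = 74.5 kN; rupture φR_n = 0.75×0.6×450×6×69 = 83.8 kN; take 74.5 kN (yield).
Tension yield (gross): A_g = 46×6 = 276 mm². φR_n = 0.90 × 300 × 276 = 74.5 kN.
Governing: min(52.7, 74.5, 74.5) = 52.7 kN → weld metal.

52.7 kN (weld metal governs)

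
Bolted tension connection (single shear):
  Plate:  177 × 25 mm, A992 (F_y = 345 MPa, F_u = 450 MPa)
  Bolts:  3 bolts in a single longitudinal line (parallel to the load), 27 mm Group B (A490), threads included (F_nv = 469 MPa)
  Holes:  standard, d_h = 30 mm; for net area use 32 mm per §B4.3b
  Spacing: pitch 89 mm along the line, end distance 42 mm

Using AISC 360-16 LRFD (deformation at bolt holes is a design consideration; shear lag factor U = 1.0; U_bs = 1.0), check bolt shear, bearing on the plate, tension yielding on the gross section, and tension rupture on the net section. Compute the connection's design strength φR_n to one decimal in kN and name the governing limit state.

Bolt shear: A_b = π(27)²/4 = 572.56 mm². φR_n = 0.75 × 469 × 572.56 × 3 × 1 = 604.2 kN.
Bearing (25 mm plate, F_u = 450 MPa): end bolts L_c = 42 − 30/2 = 27, R_n = min(1.2×27×25×450, 2.4×27×25×450) = 364.5 kN/bolt; interior L_c = 89 − 30 = 59, R_n = 729 kN/bolt. φR_n = 0.75 × (1×364.5 + 2×729) = 1366.9 kN.
Tension yield (gross): A_g = 177×25 = 4425 mm². φR_n = 0.90 × 345 × 4425 = 1374.0 kN.
Tension rupture (net): A_n = (177 − 1×32)×25 = 3625 mm² (U = 1.0, A_e = A_n). φR_n = 0.75 × 450 × 3625 = 1223.4 kN.
Governing: min(604.2, 1366.9, 1374.0, 1223.4) = 604.2 kN → bolt shear.

604.2 kN (bolt shear governs)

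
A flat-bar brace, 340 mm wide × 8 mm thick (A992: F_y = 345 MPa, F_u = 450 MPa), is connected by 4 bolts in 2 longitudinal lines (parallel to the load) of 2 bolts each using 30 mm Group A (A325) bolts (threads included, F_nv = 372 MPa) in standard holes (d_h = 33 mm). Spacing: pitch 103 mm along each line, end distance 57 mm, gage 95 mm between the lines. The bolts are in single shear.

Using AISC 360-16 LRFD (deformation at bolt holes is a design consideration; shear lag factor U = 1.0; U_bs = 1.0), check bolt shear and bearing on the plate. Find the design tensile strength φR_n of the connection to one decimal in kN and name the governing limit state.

651.2 kN (bearing governs)

Bolt shear: A_b = π(30)²/4 = 706.86 mm². φR_n = 0.75 × 372 × 706.86 × 4 × 1 = 788.9 kN.
Bearing (8 mm plate, F_u = 450 MPa): end bolts L_c = 57 − 33/2 = 40.5, R_n = min(1.2×40.5×8×450, 2.4×30×8×450) = 174.96 kN/bolt; interior L_c = 103 − 33 = 70, R_n = 259.2 kN/bolt. φR_n = 0.75 × (2×174.96 + 2×259.2) = 651.2 kN.
Governing: min(788.9, 651.2) = 651.2 kN → bearing.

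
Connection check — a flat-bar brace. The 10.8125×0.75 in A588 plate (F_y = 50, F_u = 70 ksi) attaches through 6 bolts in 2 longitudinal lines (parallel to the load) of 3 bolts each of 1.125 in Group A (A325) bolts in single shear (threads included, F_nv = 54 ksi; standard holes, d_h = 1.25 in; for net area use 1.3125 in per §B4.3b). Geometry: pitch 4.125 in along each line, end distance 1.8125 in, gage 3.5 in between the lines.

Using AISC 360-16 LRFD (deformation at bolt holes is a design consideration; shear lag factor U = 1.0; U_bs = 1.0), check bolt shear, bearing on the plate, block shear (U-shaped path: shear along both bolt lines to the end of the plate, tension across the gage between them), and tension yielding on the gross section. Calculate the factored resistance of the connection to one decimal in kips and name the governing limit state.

Bolt shear: A_b = π(1.125)²/4 = 0.99402 in². φR_n = 0.75 × 54 × 0.99402 × 6 × 1 = 241.5 kips.
Bearing (0.75 in plate, F_u = 70 ksi): end bolts L_c = 1.8125 − 1.25/2 = 1.1875, R_n = min(1.2×1.1875×0.75×70, 2.4×1.125×0.75×70) = 74.813 kips/bolt; interior L_c = 4.125 − 1.25 = 2.875, R_n = 141.75 kips/bolt. φR_n = 0.75 × (2×74.813 + 4×141.75) = 537.5 kips.
Block shear: shear path 2×[1.8125+2×4.125] = 2×10.0625 in, A_gv = 15.094, A_nv = 2×(10.0625 − 2.5×1.3125)×0.75 = 10.172 in²; tension across gage: (3.5 − 1×1.3125)×0.75 = 1.6406 in². R_n = min(0.6×70×10.172, 0.6×50×15.094) + 1.0×70×1.6406 = min(427.22, 452.82) + 114.84 = 542.06 kips. φR_n = 0.75 × 542.06 = 406.5 kips.
Tension yield (gross): A_g = 10.8125×0.75 = 8.1094 in². φR_n = 0.90 × 50 × 8.1094 = 364.9 kips.
Governing: min(241.5, 537.5, 406.5, 364.9) = 241.5 kips → bolt shear.

241.5 kips (bolt shear governs)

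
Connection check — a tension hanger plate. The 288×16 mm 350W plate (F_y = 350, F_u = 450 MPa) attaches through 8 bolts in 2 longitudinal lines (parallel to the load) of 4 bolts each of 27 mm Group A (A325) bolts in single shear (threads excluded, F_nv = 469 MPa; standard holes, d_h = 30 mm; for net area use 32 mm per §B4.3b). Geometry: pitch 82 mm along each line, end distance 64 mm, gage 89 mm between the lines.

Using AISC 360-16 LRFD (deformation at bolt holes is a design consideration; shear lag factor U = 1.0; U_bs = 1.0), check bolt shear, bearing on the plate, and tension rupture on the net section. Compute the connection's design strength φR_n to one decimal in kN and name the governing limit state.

1209.6 kN (net-section rupture governs)

Bolt shear: A_b = π(27)²/4 = 572.56 mm². φR_n = 0.75 × 469 × 572.56 × 8 × 1 = 1611.2 kN.
Bearing (16 mm plate, F_u = 450 MPa): end bolts L_c = 64 − 30/2 = 49, R_n = min(1.2×49×16×450, 2.4×27×16×450) = 423.36 kN/bolt; interior L_c = 82 − 30 = 52, R_n = 449.28 kN/bolt. φR_n = 0.75 × (2×423.36 + 6×449.28) = 2656.8 kN.
Tension rupture (net): A_n = (288 − 2×32)×16 = 3584 mm² (U = 1.0, A_e = A_n). φR_n = 0.75 × 450 × 3584 = 1209.6 kN.
Governing: min(1611.2, 2656.8, 1209.6) = 1209.6 kN → net-section rupture.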